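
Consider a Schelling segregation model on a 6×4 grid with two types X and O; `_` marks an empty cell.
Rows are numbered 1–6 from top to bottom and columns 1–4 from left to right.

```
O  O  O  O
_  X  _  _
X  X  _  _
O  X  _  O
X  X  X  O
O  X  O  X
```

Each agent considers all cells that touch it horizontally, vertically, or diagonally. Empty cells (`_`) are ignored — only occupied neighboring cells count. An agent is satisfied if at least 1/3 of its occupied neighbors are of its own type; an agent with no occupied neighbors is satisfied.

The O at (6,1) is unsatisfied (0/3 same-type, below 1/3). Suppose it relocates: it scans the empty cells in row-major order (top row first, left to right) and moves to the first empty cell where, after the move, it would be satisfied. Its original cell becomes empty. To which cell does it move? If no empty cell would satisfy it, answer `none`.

Vacating (6,1). Empty cells in order:
  (2,1): 2/5 same-type → satisfied — stop here.

(2,1)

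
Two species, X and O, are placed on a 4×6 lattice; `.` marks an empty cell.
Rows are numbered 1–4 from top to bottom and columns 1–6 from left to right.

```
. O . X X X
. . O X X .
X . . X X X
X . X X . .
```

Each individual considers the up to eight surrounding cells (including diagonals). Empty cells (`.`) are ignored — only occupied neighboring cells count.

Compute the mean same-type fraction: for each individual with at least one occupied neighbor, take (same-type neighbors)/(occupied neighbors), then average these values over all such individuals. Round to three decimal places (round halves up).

(1,2)O 1/1
(1,4)X 3/4
(1,5)X 4/4
(1,6)X 2/2
(2,3)O 1/4
(2,4)X 5/6
(2,5)X 7/7
(3,1)X 1/1
(3,4)X 5/6
(3,5)X 5/5
(3,6)X 2/2
(4,1)X 1/1
(4,3)X 2/2
(4,4)X 3/3
Sum over 14 individuals: 1/1 + 3/4 + 4/4 + 2/2 + 1/4 + 5/6 + 7/7 + 1/1 + 5/6 + 5/5 + 2/2 + 1/1 + 2/2 + 3/3 = 38/3; mean = 38/3 ÷ 14 = 19/21 = 0.904761… → 0.905.

0.905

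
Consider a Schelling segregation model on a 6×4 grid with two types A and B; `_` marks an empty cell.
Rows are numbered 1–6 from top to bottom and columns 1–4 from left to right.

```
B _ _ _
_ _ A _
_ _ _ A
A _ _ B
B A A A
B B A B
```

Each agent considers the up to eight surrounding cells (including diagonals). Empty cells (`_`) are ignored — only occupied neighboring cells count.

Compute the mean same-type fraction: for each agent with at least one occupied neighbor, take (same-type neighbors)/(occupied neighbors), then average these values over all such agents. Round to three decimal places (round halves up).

(1,1)B — no occupied neighbors
(2,3)A 1/1
(3,4)A 1/2
(4,1)A 1/2
(4,4)B 0/3
(5,1)B 2/4
(5,2)A 3/6
(5,3)A 3/6
(5,4)A 2/4
(6,1)B 2/3
(6,2)B 2/5
(6,3)A 3/5
(6,4)B 0/3
Sum over 12 agents: 1/1 + 1/2 + 1/2 + 0/3 + 2/4 + 3/6 + 3/6 + 2/4 + 2/3 + 2/5 + 3/5 + 0/3 = 17/3; mean = 17/3 ÷ 12 = 17/36 = 0.472222… → 0.472.

0.472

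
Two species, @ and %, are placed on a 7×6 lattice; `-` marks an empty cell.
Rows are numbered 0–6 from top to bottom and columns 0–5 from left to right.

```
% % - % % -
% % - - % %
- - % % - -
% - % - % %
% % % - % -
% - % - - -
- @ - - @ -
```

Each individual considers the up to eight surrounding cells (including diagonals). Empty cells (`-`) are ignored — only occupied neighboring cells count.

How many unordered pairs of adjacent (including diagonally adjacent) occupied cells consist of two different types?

Scan each occupied cell's neighbors to the right and below (and the two forward diagonals) so each pair is counted once.
Row 0: %(0,0)–%(0,1)= %(0,0)–%(1,0)= %(0,0)–%(1,1)= %(0,1)–%(1,1)= %(0,1)–%(1,0)= %(0,3)–%(0,4)= %(0,3)–%(1,4)= %(0,4)–%(1,4)= %(0,4)–%(1,5)=  → 0/9 unlike.
Row 1: %(1,0)–%(1,1)= %(1,1)–%(2,2)= %(1,4)–%(1,5)= %(1,4)–%(2,3)=  → 0/4 unlike.
Row 2: %(2,2)–%(2,3)= %(2,2)–%(3,2)= %(2,3)–%(3,4)= %(2,3)–%(3,2)=  → 0/4 unlike.
Row 3: %(3,0)–%(4,0)= %(3,0)–%(4,1)= %(3,2)–%(4,2)= %(3,2)–%(4,1)= %(3,4)–%(3,5)= %(3,4)–%(4,4)= %(3,5)–%(4,4)=  → 0/7 unlike.
Row 4: %(4,0)–%(4,1)= %(4,0)–%(5,0)= %(4,1)–%(4,2)= %(4,1)–%(5,2)= %(4,1)–%(5,0)= %(4,2)–%(5,2)=  → 0/6 unlike.
Row 5: %(5,0)–@(6,1)≠ %(5,2)–@(6,1)≠  → 2/2 unlike.
Total adjacent occupied pairs: 32; unlike-type pairs: 2.

2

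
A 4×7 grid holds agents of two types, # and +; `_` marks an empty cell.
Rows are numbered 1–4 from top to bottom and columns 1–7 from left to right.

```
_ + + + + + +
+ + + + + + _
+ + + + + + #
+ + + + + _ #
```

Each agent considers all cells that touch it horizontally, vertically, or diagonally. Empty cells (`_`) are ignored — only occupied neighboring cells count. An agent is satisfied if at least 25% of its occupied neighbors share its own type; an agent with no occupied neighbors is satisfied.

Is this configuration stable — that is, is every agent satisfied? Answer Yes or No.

Row 1: (1,2)+ 4/4 ✓ · (1,3)+ 5/5 ✓ · (1,4)+ 5/5 ✓ · (1,5)+ 5/5 ✓ · (1,6)+ 4/4 ✓ · (1,7)+ 2/2 ✓
Row 2: (2,1)+ 4/4 ✓ · (2,2)+ 7/7 ✓ · (2,3)+ 8/8 ✓ · (2,4)+ 8/8 ✓ · (2,5)+ 8/8 ✓ · (2,6)+ 6/7 ✓
Row 3: (3,1)+ 5/5 ✓ · (3,2)+ 8/8 ✓ · (3,3)+ 8/8 ✓ · (3,4)+ 8/8 ✓ · (3,5)+ 7/7 ✓ · (3,6)+ 4/6 ✓ · (3,7)# 1/3 ✓
Row 4: (4,1)+ 3/3 ✓ · (4,2)+ 5/5 ✓ · (4,3)+ 5/5 ✓ · (4,4)+ 5/5 ✓ · (4,5)+ 4/4 ✓ · (4,7)# 1/2 ✓
All meet the threshold, so the configuration is stable.

Yes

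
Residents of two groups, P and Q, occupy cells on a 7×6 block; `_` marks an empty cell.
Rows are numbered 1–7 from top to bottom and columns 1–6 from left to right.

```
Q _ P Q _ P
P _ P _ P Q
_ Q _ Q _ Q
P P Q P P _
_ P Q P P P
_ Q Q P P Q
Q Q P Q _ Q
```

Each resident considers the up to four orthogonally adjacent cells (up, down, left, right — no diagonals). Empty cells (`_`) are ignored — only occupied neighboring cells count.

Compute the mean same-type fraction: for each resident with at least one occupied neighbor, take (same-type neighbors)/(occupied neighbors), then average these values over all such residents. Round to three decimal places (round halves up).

0.470

(1,1)Q 0/1
(1,3)P 1/2
(1,4)Q 0/1
(1,6)P 0/1
(2,1)P 0/1
(2,3)P 1/1
(2,5)P 0/1
(2,6)Q 1/3
(3,2)Q 0/1
(3,4)Q 0/1
(3,6)Q 1/1
(4,1)P 1/1
(4,2)P 2/4
(4,3)Q 1/3
(4,4)P 2/4
(4,5)P 2/2
(5,2)P 1/3
(5,3)Q 2/4
(5,4)P 3/4
(5,5)P 4/4
(5,6)P 1/2
(6,2)Q 2/3
(6,3)Q 2/4
(6,4)P 2/4
(6,5)P 2/3
(6,6)Q 1/3
(7,1)Q 1/1
(7,2)Q 2/3
(7,3)P 0/3
(7,4)Q 0/2
(7,6)Q 1/1
Sum over 31 residents: 0/1 + 1/2 + 0/1 + 0/1 + 0/1 + 1/1 + 0/1 + 1/3 + 0/1 + 0/1 + 1/1 + 1/1 + 2/4 + 1/3 + 2/4 + 2/2 + 1/3 + 2/4 + 3/4 + 4/4 + 1/2 + 2/3 + 2/4 + 2/4 + 2/3 + 1/3 + 1/1 + 2/3 + 0/3 + 0/2 + 1/1 = 175/12; mean = 175/12 ÷ 31 = 175/372 = 0.470430… → 0.470.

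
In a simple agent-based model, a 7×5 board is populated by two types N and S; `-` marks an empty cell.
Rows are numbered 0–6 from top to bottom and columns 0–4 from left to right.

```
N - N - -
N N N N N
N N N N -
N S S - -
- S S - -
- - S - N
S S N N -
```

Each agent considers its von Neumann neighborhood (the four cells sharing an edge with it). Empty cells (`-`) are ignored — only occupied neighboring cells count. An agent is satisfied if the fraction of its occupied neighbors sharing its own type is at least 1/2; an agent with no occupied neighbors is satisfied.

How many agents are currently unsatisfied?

(0,0)N 1/1 ok
(0,2)N 1/1 ok
(1,0)N 3/3 ok
(1,1)N 3/3 ok
(1,2)N 4/4 ok
(1,3)N 3/3 ok
(1,4)N 1/1 ok
(2,0)N 3/3 ok
(2,1)N 3/4 ok
(2,2)N 3/4 ok
(2,3)N 2/2 ok
(3,0)N 1/2 ok
(3,1)S 2/4 ok
(3,2)S 2/3 ok
(4,1)S 2/2 ok
(4,2)S 3/3 ok
(5,2)S 1/2 ok
(5,4)N 0/0 ok
(6,0)S 1/1 ok
(6,1)S 1/2 ok
(6,2)N 1/3 unhappy
(6,3)N 1/1 ok
Unsatisfied: (6,2) — 1 in total.

1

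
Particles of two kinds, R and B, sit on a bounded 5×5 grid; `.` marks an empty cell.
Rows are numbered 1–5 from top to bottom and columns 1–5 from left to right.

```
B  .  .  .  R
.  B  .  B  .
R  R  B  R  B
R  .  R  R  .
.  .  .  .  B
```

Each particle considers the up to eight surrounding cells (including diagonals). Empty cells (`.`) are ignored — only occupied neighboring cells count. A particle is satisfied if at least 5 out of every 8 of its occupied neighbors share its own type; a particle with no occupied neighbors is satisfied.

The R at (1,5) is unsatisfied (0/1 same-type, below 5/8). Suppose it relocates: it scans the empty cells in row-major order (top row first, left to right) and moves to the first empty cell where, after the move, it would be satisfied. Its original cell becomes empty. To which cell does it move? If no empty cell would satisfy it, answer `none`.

Vacating (1,5). Empty cells in order:
  (1,2): 0/2 same-type → still unsatisfied.
  (1,3): 0/2 same-type → still unsatisfied.
  (1,4): 0/1 same-type → still unsatisfied.
  (2,1): 2/4 same-type → still unsatisfied.
  (2,3): 2/5 same-type → still unsatisfied.
  (2,5): 1/3 same-type → still unsatisfied.
  (4,2): 4/5 same-type → satisfied — stop here.

(4,2)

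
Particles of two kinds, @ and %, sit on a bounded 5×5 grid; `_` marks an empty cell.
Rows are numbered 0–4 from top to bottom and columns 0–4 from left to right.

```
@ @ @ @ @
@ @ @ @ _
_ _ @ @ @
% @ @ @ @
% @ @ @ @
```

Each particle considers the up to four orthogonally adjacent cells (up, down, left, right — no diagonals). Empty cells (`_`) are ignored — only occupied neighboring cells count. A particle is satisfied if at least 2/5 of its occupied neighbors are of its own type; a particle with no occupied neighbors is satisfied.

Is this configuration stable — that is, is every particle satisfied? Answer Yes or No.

Yes

Row 0: (0,0)@ 2/2 satisfied · (0,1)@ 3/3 satisfied · (0,2)@ 3/3 satisfied · (0,3)@ 3/3 satisfied · (0,4)@ 1/1 satisfied
Row 1: (1,0)@ 2/2 satisfied · (1,1)@ 3/3 satisfied · (1,2)@ 4/4 satisfied · (1,3)@ 3/3 satisfied
Row 2: (2,2)@ 3/3 satisfied · (2,3)@ 4/4 satisfied · (2,4)@ 2/2 satisfied
Row 3: (3,0)% 1/2 satisfied · (3,1)@ 2/3 satisfied · (3,2)@ 4/4 satisfied · (3,3)@ 4/4 satisfied · (3,4)@ 3/3 satisfied
Row 4: (4,0)% 1/2 satisfied · (4,1)@ 2/3 satisfied · (4,2)@ 3/3 satisfied · (4,3)@ 3/3 satisfied · (4,4)@ 2/2 satisfied
All meet the threshold, so the configuration is stable.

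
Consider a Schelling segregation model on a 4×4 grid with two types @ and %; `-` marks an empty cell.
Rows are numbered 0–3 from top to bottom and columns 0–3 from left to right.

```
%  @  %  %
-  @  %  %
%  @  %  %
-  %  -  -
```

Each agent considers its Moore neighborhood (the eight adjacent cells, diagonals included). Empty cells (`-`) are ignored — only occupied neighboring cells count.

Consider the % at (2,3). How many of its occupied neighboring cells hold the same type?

Occupied neighbors of (2,3): (1,2)=%, (1,3)=%, (2,2)=%.
Same type (%): 3 of 3.

3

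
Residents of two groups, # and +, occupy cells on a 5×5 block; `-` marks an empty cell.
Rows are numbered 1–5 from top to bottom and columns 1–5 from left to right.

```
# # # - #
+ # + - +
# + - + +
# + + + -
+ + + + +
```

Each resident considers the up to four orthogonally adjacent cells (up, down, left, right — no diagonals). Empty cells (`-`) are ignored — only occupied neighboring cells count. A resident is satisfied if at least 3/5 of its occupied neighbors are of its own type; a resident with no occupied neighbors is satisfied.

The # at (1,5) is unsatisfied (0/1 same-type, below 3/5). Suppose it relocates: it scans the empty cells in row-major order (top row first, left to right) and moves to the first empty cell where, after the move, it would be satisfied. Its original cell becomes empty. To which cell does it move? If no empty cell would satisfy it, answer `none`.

Vacating (1,5). Empty cells in order:
  (1,4): 1/1 same-type → satisfied — stop here.

(1,4)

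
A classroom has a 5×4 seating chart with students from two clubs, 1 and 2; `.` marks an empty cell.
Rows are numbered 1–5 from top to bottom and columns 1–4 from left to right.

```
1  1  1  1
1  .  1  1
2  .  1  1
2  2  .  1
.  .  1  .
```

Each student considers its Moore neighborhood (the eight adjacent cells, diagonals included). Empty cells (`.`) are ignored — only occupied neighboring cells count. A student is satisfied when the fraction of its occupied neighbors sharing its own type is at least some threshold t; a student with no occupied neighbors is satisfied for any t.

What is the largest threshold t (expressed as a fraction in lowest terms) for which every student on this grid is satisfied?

Row 1: (1,1)1 2/2 · (1,2)1 4/4 · (1,3)1 4/4 · (1,4)1 3/3
Row 2: (2,1)1 2/3 · (2,3)1 6/6 · (2,4)1 5/5
Row 3: (3,1)2 2/3 · (3,3)1 4/5 · (3,4)1 4/4
Row 4: (4,1)2 2/2 · (4,2)2 2/4 · (4,4)1 3/3
Row 5: (5,3)1 1/2
The smallest same-type fraction is 2/4 at (4,2), which reduces to 1/2. Any threshold above that leaves this student unsatisfied.

1/2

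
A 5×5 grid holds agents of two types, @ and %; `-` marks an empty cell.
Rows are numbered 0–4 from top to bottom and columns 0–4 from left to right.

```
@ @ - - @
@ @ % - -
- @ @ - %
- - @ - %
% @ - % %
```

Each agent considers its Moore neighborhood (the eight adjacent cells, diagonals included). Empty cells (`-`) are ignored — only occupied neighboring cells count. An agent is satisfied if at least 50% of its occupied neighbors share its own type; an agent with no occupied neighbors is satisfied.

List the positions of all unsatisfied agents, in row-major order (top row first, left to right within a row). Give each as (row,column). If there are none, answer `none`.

(1,2), (4,0)

(0,0)@ 3/3 ok
(0,1)@ 3/4 ok
(0,4)@ 0/0 ok
(1,0)@ 4/4 ok
(1,1)@ 5/6 ok
(1,2)% 0/4 unhappy
(2,1)@ 4/5 ok
(2,2)@ 3/4 ok
(2,4)% 1/1 ok
(3,2)@ 3/4 ok
(3,4)% 3/3 ok
(4,0)% 0/1 unhappy
(4,1)@ 1/2 ok
(4,3)% 2/3 ok
(4,4)% 2/2 ok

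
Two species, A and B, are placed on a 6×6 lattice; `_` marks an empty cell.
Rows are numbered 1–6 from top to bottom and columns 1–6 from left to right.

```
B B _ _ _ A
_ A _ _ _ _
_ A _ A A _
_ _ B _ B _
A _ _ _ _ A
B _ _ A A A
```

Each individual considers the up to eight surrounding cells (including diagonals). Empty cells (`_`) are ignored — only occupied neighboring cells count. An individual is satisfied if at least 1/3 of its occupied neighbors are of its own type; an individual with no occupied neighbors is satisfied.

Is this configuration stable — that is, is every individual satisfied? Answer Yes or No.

Row 1: (1,1)B 1/2 ✓ · (1,2)B 1/2 ✓ · (1,6)A 0/0 ✓
Row 2: (2,2)A 1/3 ✓
Row 3: (3,2)A 1/2 ✓ · (3,4)A 1/3 ✓ · (3,5)A 1/2 ✓
Row 4: (4,3)B 0/2 ✗ · (4,5)B 0/3 ✗
Row 5: (5,1)A 0/1 ✗ · (5,6)A 2/3 ✓
Row 6: (6,1)B 0/1 ✗ · (6,4)A 1/1 ✓ · (6,5)A 3/3 ✓ · (6,6)A 2/2 ✓
For instance (4,3) has only 0/2 same-type neighbors, below 1/3.

No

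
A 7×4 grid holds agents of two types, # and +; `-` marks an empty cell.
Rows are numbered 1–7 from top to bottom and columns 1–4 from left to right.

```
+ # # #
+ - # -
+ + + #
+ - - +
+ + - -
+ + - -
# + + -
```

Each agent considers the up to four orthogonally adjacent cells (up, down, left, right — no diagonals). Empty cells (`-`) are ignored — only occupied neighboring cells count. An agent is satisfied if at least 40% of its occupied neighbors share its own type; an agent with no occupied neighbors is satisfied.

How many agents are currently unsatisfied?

(1,1)+ 1/2 ok
(1,2)# 1/2 ok
(1,3)# 3/3 ok
(1,4)# 1/1 ok
(2,1)+ 2/2 ok
(2,3)# 1/2 ok
(3,1)+ 3/3 ok
(3,2)+ 2/2 ok
(3,3)+ 1/3 unhappy
(3,4)# 0/2 unhappy
(4,1)+ 2/2 ok
(4,4)+ 0/1 unhappy
(5,1)+ 3/3 ok
(5,2)+ 2/2 ok
(6,1)+ 2/3 ok
(6,2)+ 3/3 ok
(7,1)# 0/2 unhappy
(7,2)+ 2/3 ok
(7,3)+ 1/1 ok
Unsatisfied: (3,3), (3,4), (4,4), (7,1) — 4 in total.

4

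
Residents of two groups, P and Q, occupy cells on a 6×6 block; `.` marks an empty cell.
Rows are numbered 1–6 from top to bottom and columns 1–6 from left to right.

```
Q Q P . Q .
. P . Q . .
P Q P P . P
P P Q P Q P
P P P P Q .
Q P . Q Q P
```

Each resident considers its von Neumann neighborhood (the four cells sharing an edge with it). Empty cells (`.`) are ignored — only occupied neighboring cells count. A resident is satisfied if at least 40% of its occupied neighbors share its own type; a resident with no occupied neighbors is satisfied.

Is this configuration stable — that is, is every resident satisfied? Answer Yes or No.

No

(1,1)Q 1/1 satisfied
(1,2)Q 1/3 not
(1,3)P 0/1 not
(1,5)Q 0/0 satisfied
(2,2)P 0/2 not
(2,4)Q 0/1 not
(3,1)P 1/2 satisfied
(3,2)Q 0/4 not
(3,3)P 1/3 not
(3,4)P 2/3 satisfied
(3,6)P 1/1 satisfied
(4,1)P 3/3 satisfied
(4,2)P 2/4 satisfied
(4,3)Q 0/4 not
(4,4)P 2/4 satisfied
(4,5)Q 1/3 not
(4,6)P 1/2 satisfied
(5,1)P 2/3 satisfied
(5,2)P 4/4 satisfied
(5,3)P 2/3 satisfied
(5,4)P 2/4 satisfied
(5,5)Q 2/3 satisfied
(6,1)Q 0/2 not
(6,2)P 1/2 satisfied
(6,4)Q 1/2 satisfied
(6,5)Q 2/3 satisfied
(6,6)P 0/1 not
For instance (1,2) has only 1/3 same-type neighbors, below 2/5.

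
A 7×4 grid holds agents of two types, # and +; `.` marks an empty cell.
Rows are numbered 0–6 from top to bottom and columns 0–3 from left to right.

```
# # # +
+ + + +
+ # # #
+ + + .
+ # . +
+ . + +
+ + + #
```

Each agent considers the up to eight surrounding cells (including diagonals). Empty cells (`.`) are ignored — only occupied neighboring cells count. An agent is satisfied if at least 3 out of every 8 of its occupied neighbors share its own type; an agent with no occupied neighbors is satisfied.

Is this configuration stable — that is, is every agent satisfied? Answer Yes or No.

(0,0)# 1/3 unhappy
(0,1)# 2/5 ok
(0,2)# 1/5 unhappy
(0,3)+ 2/3 ok
(1,0)+ 2/5 ok
(1,1)+ 3/8 ok
(1,2)+ 3/8 ok
(1,3)+ 2/5 ok
(2,0)+ 4/5 ok
(2,1)# 1/8 unhappy
(2,2)# 2/7 unhappy
(2,3)# 1/4 unhappy
(3,0)+ 3/5 ok
(3,1)+ 4/7 ok
(3,2)+ 2/6 unhappy
(4,0)+ 3/4 ok
(4,1)# 0/6 unhappy
(4,3)+ 3/3 ok
(5,0)+ 3/4 ok
(5,2)+ 4/6 ok
(5,3)+ 3/4 ok
(6,0)+ 2/2 ok
(6,1)+ 4/4 ok
(6,2)+ 3/4 ok
(6,3)# 0/3 unhappy
For instance (0,0) has only 1/3 same-type neighbors, below 3/8.

No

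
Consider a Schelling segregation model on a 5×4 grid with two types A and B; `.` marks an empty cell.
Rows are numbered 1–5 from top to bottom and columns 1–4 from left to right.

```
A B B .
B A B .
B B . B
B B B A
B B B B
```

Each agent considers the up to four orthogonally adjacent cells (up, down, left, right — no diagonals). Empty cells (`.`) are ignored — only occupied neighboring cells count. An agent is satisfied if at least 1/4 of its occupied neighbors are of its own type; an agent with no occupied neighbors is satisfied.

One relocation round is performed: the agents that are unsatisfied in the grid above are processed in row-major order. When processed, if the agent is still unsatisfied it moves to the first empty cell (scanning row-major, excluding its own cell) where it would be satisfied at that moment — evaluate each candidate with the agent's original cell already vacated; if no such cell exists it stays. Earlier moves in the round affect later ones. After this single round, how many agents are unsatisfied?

2

Initially unsatisfied (in order): (1,1), (2,2), (3,4), (4,4).
  (1,1): no empty cell satisfies it; stays.
  (2,2): no empty cell satisfies it; stays.
  (3,4) → (1,4).
  (4,4) → (3,4).
Resulting grid:
A B B B
B A B .
B B . A
B B B .
B B B B
Unsatisfied now: (1,1), (2,2).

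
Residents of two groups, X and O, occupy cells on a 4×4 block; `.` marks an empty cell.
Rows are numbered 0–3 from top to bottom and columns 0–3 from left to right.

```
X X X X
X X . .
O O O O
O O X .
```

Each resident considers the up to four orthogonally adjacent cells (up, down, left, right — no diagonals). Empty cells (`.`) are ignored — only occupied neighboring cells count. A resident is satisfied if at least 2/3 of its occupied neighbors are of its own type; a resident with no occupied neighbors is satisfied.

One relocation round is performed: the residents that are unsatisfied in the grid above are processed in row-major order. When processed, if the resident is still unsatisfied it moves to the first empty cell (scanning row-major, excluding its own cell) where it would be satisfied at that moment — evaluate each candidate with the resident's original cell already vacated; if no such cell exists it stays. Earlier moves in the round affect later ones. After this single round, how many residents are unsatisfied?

0

Initially unsatisfied (in order): (3,2).
  (3,2) → (1,2).
Resulting grid:
X X X X
X X X .
O O O O
O O . .
All satisfied now.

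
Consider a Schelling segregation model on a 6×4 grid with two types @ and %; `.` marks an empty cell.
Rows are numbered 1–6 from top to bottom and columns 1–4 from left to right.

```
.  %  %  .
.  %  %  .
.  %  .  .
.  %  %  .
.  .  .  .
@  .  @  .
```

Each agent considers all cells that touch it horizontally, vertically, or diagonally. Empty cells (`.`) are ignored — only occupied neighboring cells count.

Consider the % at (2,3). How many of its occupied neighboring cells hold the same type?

4

Occupied neighbors of (2,3): (1,2)=%, (1,3)=%, (2,2)=%, (3,2)=%.
Same type (%): 4 of 4.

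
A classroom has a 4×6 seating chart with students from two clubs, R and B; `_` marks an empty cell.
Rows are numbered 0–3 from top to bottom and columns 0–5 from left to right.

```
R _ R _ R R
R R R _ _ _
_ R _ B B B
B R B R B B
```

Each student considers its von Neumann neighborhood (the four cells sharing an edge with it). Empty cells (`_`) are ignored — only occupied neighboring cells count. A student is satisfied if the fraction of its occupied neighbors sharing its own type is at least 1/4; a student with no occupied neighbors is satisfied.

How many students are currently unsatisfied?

3

Row 0: (0,0)R 1/1 ✓ · (0,2)R 1/1 ✓ · (0,4)R 1/1 ✓ · (0,5)R 1/1 ✓
Row 1: (1,0)R 2/2 ✓ · (1,1)R 3/3 ✓ · (1,2)R 2/2 ✓
Row 2: (2,1)R 2/2 ✓ · (2,3)B 1/2 ✓ · (2,4)B 3/3 ✓ · (2,5)B 2/2 ✓
Row 3: (3,0)B 0/1 ✗ · (3,1)R 1/3 ✓ · (3,2)B 0/2 ✗ · (3,3)R 0/3 ✗ · (3,4)B 2/3 ✓ · (3,5)B 2/2 ✓
Unsatisfied: (3,0), (3,2), (3,3) — 3 in total.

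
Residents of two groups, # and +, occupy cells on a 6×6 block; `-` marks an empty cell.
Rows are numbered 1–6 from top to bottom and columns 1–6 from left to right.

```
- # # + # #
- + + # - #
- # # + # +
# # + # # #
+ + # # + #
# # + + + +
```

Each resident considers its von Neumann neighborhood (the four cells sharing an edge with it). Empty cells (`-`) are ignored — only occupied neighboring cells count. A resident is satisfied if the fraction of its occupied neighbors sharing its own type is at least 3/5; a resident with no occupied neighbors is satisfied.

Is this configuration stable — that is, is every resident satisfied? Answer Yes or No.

Row 1: (1,2)# 1/2 unhappy · (1,3)# 1/3 unhappy · (1,4)+ 0/3 unhappy · (1,5)# 1/2 unhappy · (1,6)# 2/2 ok
Row 2: (2,2)+ 1/3 unhappy · (2,3)+ 1/4 unhappy · (2,4)# 0/3 unhappy · (2,6)# 1/2 unhappy
Row 3: (3,2)# 2/3 ok · (3,3)# 1/4 unhappy · (3,4)+ 0/4 unhappy · (3,5)# 1/3 unhappy · (3,6)+ 0/3 unhappy
Row 4: (4,1)# 1/2 unhappy · (4,2)# 2/4 unhappy · (4,3)+ 0/4 unhappy · (4,4)# 2/4 unhappy · (4,5)# 3/4 ok · (4,6)# 2/3 ok
Row 5: (5,1)+ 1/3 unhappy · (5,2)+ 1/4 unhappy · (5,3)# 1/4 unhappy · (5,4)# 2/4 unhappy · (5,5)+ 1/4 unhappy · (5,6)# 1/3 unhappy
Row 6: (6,1)# 1/2 unhappy · (6,2)# 1/3 unhappy · (6,3)+ 1/3 unhappy · (6,4)+ 2/3 ok · (6,5)+ 3/3 ok · (6,6)+ 1/2 unhappy
For instance (1,2) has only 1/2 same-type neighbors, below 3/5.

No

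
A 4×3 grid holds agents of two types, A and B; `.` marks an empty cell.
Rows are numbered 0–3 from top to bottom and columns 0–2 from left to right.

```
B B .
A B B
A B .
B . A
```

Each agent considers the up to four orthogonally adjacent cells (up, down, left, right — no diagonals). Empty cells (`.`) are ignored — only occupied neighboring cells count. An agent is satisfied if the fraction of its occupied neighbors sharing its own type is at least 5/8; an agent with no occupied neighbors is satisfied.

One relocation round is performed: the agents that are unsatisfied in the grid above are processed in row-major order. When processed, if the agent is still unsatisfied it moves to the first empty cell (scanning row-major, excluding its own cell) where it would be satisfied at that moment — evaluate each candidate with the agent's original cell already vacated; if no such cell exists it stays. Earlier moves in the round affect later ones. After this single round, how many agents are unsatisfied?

Initially unsatisfied (in order): (0,0), (1,0), (2,0), (2,1), (3,0).
  (0,0) → (0,2).
  (1,0): no empty cell satisfies it; stays.
  (2,0): no empty cell satisfies it; stays.
  (2,1): no empty cell satisfies it; stays.
  (3,0) → (2,2).
Resulting grid:
. B B
A B B
A B B
. . A
Unsatisfied now: (1,0), (2,0), (3,2).

3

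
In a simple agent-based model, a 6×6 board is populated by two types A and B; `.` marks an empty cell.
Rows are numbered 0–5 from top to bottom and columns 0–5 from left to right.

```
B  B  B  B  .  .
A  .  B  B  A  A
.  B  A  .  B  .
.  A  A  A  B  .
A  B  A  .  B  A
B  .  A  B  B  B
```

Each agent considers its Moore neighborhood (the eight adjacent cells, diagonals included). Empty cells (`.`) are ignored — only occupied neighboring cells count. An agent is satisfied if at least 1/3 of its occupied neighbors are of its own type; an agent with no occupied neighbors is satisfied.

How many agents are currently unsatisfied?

5

(0,0)B 1/2 satisfied
(0,1)B 3/4 satisfied
(0,2)B 4/4 satisfied
(0,3)B 3/4 satisfied
(1,0)A 0/3 not
(1,2)B 5/6 satisfied
(1,3)B 4/6 satisfied
(1,4)A 1/4 not
(1,5)A 1/2 satisfied
(2,1)B 1/5 not
(2,2)A 3/6 satisfied
(2,4)B 2/5 satisfied
(3,1)A 4/6 satisfied
(3,2)A 4/6 satisfied
(3,3)A 3/6 satisfied
(3,4)B 2/4 satisfied
(4,0)A 1/3 satisfied
(4,1)B 1/6 not
(4,2)A 4/6 satisfied
(4,4)B 4/6 satisfied
(4,5)A 0/4 not
(5,0)B 1/2 satisfied
(5,2)A 1/3 satisfied
(5,3)B 2/4 satisfied
(5,4)B 3/4 satisfied
(5,5)B 2/3 satisfied
Unsatisfied: (1,0), (1,4), (2,1), (4,1), (4,5) — 5 in total.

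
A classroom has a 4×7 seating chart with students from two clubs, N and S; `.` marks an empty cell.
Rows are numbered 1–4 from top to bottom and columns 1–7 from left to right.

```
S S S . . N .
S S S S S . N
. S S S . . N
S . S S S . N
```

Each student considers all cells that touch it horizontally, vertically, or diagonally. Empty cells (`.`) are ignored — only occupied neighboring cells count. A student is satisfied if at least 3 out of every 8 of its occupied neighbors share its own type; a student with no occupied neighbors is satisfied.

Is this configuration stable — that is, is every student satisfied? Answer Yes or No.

Yes

(1,1)S 3/3 ok
(1,2)S 5/5 ok
(1,3)S 4/4 ok
(1,6)N 1/2 ok
(2,1)S 4/4 ok
(2,2)S 7/7 ok
(2,3)S 7/7 ok
(2,4)S 5/5 ok
(2,5)S 2/3 ok
(2,7)N 2/2 ok
(3,2)S 6/6 ok
(3,3)S 7/7 ok
(3,4)S 7/7 ok
(3,7)N 2/2 ok
(4,1)S 1/1 ok
(4,3)S 4/4 ok
(4,4)S 4/4 ok
(4,5)S 2/2 ok
(4,7)N 1/1 ok
All meet the threshold, so the configuration is stable.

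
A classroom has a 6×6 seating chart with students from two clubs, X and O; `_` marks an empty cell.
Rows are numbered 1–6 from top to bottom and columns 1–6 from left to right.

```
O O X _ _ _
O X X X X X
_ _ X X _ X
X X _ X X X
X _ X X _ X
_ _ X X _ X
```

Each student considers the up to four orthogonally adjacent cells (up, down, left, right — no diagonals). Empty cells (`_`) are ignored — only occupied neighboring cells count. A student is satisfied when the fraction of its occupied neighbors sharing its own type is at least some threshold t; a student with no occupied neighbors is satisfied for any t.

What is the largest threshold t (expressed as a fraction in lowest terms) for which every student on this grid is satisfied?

Row 1: (1,1)O 2/2 · (1,2)O 1/3 · (1,3)X 1/2
Row 2: (2,1)O 1/2 · (2,2)X 1/3 · (2,3)X 4/4 · (2,4)X 3/3 · (2,5)X 2/2 · (2,6)X 2/2
Row 3: (3,3)X 2/2 · (3,4)X 3/3 · (3,6)X 2/2
Row 4: (4,1)X 2/2 · (4,2)X 1/1 · (4,4)X 3/3 · (4,5)X 2/2 · (4,6)X 3/3
Row 5: (5,1)X 1/1 · (5,3)X 2/2 · (5,4)X 3/3 · (5,6)X 2/2
Row 6: (6,3)X 2/2 · (6,4)X 2/2 · (6,6)X 1/1
The smallest same-type fraction is 1/3 at (1,2), which reduces to 1/3. Any threshold above that leaves this student unsatisfied.

1/3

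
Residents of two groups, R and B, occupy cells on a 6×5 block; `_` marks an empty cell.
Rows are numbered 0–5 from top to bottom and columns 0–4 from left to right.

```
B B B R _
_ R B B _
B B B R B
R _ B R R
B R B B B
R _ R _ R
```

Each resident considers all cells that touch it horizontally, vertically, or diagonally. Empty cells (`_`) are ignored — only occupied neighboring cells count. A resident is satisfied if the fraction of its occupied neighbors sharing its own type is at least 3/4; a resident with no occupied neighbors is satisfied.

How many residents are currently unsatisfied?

23

(0,0)B 1/2 ✗
(0,1)B 3/4 ✓
(0,2)B 3/5 ✗
(0,3)R 0/3 ✗
(1,1)R 0/7 ✗
(1,2)B 5/8 ✗
(1,3)B 4/6 ✗
(2,0)B 1/3 ✗
(2,1)B 4/6 ✗
(2,2)B 4/7 ✗
(2,3)R 2/7 ✗
(2,4)B 1/4 ✗
(3,0)R 1/4 ✗
(3,2)B 4/7 ✗
(3,3)R 2/8 ✗
(3,4)R 2/5 ✗
(4,0)B 0/3 ✗
(4,1)R 3/6 ✗
(4,2)B 2/5 ✗
(4,3)B 3/7 ✗
(4,4)B 1/4 ✗
(5,0)R 1/2 ✗
(5,2)R 1/3 ✗
(5,4)R 0/2 ✗
Unsatisfied: (0,0), (0,2), (0,3), (1,1), (1,2), (1,3), (2,0), (2,1), (2,2), (2,3), (2,4), (3,0), (3,2), (3,3), (3,4), (4,0), (4,1), (4,2), (4,3), (4,4), (5,0), (5,2), (5,4) — 23 in total.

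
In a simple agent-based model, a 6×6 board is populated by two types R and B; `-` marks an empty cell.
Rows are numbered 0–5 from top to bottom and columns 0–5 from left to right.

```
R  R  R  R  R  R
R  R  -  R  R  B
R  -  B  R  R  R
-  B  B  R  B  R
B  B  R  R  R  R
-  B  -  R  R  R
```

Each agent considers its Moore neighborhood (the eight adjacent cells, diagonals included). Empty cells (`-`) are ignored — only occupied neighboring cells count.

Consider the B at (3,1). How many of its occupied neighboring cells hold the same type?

4

Occupied neighbors of (3,1): (2,0)=R, (2,2)=B, (3,2)=B, (4,0)=B, (4,1)=B, (4,2)=R.
Same type (B): 4 of 6.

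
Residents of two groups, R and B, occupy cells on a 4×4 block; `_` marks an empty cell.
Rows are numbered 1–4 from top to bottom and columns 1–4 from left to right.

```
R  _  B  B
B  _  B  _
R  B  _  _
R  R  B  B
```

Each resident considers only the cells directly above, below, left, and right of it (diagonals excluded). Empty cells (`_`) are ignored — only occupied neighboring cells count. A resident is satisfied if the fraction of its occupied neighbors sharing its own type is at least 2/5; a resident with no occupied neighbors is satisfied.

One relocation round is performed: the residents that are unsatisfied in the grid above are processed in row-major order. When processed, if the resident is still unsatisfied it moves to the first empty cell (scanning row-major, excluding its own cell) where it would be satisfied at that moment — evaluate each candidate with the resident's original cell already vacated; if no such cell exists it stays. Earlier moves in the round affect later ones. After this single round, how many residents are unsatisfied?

Initially unsatisfied (in order): (1,1), (2,1), (3,1), (3,2), (4,2).
  (1,1): no empty cell satisfies it; stays.
  (2,1) → (1,2).
  (3,1): now satisfied by earlier moves; stays.
  (3,2) → (2,2).
  (4,2): now satisfied by earlier moves; stays.
Resulting grid:
R B B B
_ B B _
R _ _ _
R R B B
Unsatisfied now: (1,1).

1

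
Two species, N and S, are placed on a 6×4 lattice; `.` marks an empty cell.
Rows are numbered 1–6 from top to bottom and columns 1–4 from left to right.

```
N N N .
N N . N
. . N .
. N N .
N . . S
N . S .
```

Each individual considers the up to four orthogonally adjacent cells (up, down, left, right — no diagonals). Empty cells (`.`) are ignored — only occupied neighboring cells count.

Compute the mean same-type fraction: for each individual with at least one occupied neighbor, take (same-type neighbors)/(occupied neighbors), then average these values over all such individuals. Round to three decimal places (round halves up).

(1,1)N 2/2
(1,2)N 3/3
(1,3)N 1/1
(2,1)N 2/2
(2,2)N 2/2
(2,4)N — no occupied neighbors
(3,3)N 1/1
(4,2)N 1/1
(4,3)N 2/2
(5,1)N 1/1
(5,4)S — no occupied neighbors
(6,1)N 1/1
(6,3)S — no occupied neighbors
Sum over 10 individuals: 2/2 + 3/3 + 1/1 + 2/2 + 2/2 + 1/1 + 1/1 + 2/2 + 1/1 + 1/1 = 10; mean = 10 ÷ 10 = 1 = 1.0 → 1.000.

1.000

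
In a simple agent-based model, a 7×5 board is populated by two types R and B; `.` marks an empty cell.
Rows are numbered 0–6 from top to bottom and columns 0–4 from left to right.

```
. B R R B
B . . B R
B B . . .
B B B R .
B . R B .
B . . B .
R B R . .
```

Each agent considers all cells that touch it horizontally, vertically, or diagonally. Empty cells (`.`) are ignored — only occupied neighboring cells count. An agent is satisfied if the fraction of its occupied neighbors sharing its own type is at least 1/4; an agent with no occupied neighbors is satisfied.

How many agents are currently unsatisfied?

Row 0: (0,1)B 1/2 satisfied · (0,2)R 1/3 satisfied · (0,3)R 2/4 satisfied · (0,4)B 1/3 satisfied
Row 1: (1,0)B 3/3 satisfied · (1,3)B 1/4 satisfied · (1,4)R 1/3 satisfied
Row 2: (2,0)B 4/4 satisfied · (2,1)B 5/5 satisfied
Row 3: (3,0)B 4/4 satisfied · (3,1)B 5/6 satisfied · (3,2)B 3/5 satisfied · (3,3)R 1/3 satisfied
Row 4: (4,0)B 3/3 satisfied · (4,2)R 1/5 not · (4,3)B 2/4 satisfied
Row 5: (5,0)B 2/3 satisfied · (5,3)B 1/3 satisfied
Row 6: (6,0)R 0/2 not · (6,1)B 1/3 satisfied · (6,2)R 0/2 not
Unsatisfied: (4,2), (6,0), (6,2) — 3 in total.

3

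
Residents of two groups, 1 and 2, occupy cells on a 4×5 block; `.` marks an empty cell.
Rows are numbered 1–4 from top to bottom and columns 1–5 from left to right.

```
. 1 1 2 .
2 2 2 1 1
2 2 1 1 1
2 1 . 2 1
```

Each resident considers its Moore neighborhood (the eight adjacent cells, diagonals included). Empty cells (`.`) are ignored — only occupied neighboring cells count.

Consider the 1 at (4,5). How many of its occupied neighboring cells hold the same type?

2

Occupied neighbors of (4,5): (3,4)=1, (3,5)=1, (4,4)=2.
Same type (1): 2 of 3.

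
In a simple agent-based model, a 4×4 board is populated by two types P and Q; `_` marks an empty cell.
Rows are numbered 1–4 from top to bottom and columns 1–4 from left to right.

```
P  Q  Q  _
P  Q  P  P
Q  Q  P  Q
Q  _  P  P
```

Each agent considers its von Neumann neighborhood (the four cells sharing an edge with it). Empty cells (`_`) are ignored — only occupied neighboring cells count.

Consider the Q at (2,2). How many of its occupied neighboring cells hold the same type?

Occupied neighbors of (2,2): (1,2)=Q, (3,2)=Q, (2,1)=P, (2,3)=P.
Same type (Q): 2 of 4.

2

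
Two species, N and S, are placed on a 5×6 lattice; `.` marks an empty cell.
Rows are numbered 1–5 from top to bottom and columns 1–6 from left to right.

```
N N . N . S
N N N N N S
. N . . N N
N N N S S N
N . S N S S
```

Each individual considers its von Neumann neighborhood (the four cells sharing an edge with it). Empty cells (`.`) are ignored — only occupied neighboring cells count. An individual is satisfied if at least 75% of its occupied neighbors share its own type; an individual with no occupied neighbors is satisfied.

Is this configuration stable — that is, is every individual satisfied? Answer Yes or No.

(1,1)N 2/2 ok
(1,2)N 2/2 ok
(1,4)N 1/1 ok
(1,6)S 1/1 ok
(2,1)N 2/2 ok
(2,2)N 4/4 ok
(2,3)N 2/2 ok
(2,4)N 3/3 ok
(2,5)N 2/3 unhappy
(2,6)S 1/3 unhappy
(3,2)N 2/2 ok
(3,5)N 2/3 unhappy
(3,6)N 2/3 unhappy
(4,1)N 2/2 ok
(4,2)N 3/3 ok
(4,3)N 1/3 unhappy
(4,4)S 1/3 unhappy
(4,5)S 2/4 unhappy
(4,6)N 1/3 unhappy
(5,1)N 1/1 ok
(5,3)S 0/2 unhappy
(5,4)N 0/3 unhappy
(5,5)S 2/3 unhappy
(5,6)S 1/2 unhappy
For instance (2,5) has only 2/3 same-type neighbors, below 3/4.

No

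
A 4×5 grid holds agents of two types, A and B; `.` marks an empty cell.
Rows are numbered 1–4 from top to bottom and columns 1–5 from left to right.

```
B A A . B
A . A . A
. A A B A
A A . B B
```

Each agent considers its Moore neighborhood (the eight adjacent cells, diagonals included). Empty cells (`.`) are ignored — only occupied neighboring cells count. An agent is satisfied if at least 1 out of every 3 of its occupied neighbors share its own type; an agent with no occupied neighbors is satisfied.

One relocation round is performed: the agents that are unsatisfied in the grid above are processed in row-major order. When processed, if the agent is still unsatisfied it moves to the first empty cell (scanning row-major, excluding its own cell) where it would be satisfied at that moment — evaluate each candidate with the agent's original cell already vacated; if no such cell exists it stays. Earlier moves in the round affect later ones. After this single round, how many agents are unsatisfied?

2

Initially unsatisfied (in order): (1,1), (1,5), (3,5).
  (1,1) → (4,3).
  (1,5): no empty cell satisfies it; stays.
  (3,5) → (1,1).
Resulting grid:
A A A . B
A . A . A
. A A B .
A A B B B
Unsatisfied now: (1,5), (2,5).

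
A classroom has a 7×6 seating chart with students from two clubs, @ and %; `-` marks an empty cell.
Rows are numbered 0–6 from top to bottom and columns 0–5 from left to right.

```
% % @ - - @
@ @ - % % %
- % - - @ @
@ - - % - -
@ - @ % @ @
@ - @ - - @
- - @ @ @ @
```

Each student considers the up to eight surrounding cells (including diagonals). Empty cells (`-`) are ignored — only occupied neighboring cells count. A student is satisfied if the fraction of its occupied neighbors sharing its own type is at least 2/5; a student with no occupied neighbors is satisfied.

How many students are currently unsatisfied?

(0,0)% 1/3 not
(0,1)% 1/4 not
(0,2)@ 1/3 not
(0,5)@ 0/2 not
(1,0)@ 1/4 not
(1,1)@ 2/5 satisfied
(1,3)% 1/3 not
(1,4)% 2/5 satisfied
(1,5)% 1/4 not
(2,1)% 0/3 not
(2,4)@ 1/5 not
(2,5)@ 1/3 not
(3,0)@ 1/2 satisfied
(3,3)% 1/4 not
(4,0)@ 2/2 satisfied
(4,2)@ 1/3 not
(4,3)% 1/4 not
(4,4)@ 2/4 satisfied
(4,5)@ 2/2 satisfied
(5,0)@ 1/1 satisfied
(5,2)@ 3/4 satisfied
(5,5)@ 4/4 satisfied
(6,2)@ 2/2 satisfied
(6,3)@ 3/3 satisfied
(6,4)@ 3/3 satisfied
(6,5)@ 2/2 satisfied
Unsatisfied: (0,0), (0,1), (0,2), (0,5), (1,0), (1,3), (1,5), (2,1), (2,4), (2,5), (3,3), (4,2), (4,3) — 13 in total.

13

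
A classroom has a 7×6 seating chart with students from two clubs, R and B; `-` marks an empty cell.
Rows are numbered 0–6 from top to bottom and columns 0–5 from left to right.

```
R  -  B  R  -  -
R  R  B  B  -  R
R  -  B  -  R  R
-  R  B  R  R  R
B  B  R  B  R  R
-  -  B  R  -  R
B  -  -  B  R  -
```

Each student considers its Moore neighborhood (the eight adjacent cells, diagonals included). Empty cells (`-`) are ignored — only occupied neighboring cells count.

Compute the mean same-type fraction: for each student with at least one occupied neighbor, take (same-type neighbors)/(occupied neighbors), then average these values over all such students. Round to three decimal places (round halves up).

(0,0)R 2/2
(0,2)B 2/4
(0,3)R 0/3
(1,0)R 3/3
(1,1)R 3/6
(1,2)B 3/5
(1,3)B 3/5
(1,5)R 2/2
(2,0)R 3/3
(2,2)B 3/6
(2,4)R 5/6
(2,5)R 4/4
(3,1)R 2/6
(3,2)B 3/6
(3,3)R 4/7
(3,4)R 6/7
(3,5)R 5/5
(4,0)B 1/2
(4,1)B 3/5
(4,2)R 3/7
(4,3)B 2/7
(4,4)R 6/7
(4,5)R 4/4
(5,2)B 3/5
(5,3)R 3/6
(5,5)R 3/3
(6,0)B — no occupied neighbors
(6,3)B 1/3
(6,4)R 2/3
Sum over 28 students: 2/2 + 2/4 + 0/3 + 3/3 + 3/6 + 3/5 + 3/5 + 2/2 + 3/3 + 3/6 + 5/6 + 4/4 + 2/6 + 3/6 + 4/7 + 6/7 + 5/5 + 1/2 + 3/5 + 3/7 + 2/7 + 6/7 + 4/4 + 3/5 + 3/6 + 3/3 + 1/3 + 2/3 = 557/30; mean = 557/30 ÷ 28 = 557/840 = 0.663095… → 0.663.

0.663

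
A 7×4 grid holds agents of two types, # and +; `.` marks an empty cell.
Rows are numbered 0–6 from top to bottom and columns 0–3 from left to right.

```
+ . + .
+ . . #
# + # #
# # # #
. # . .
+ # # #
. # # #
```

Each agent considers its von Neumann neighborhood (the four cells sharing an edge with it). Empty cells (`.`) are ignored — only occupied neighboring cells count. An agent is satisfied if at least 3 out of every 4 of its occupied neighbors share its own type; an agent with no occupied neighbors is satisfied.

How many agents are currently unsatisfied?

(0,0)+ 1/1 satisfied
(0,2)+ 0/0 satisfied
(1,0)+ 1/2 not
(1,3)# 1/1 satisfied
(2,0)# 1/3 not
(2,1)+ 0/3 not
(2,2)# 2/3 not
(2,3)# 3/3 satisfied
(3,0)# 2/2 satisfied
(3,1)# 3/4 satisfied
(3,2)# 3/3 satisfied
(3,3)# 2/2 satisfied
(4,1)# 2/2 satisfied
(5,0)+ 0/1 not
(5,1)# 3/4 satisfied
(5,2)# 3/3 satisfied
(5,3)# 2/2 satisfied
(6,1)# 2/2 satisfied
(6,2)# 3/3 satisfied
(6,3)# 2/2 satisfied
Unsatisfied: (1,0), (2,0), (2,1), (2,2), (5,0) — 5 in total.

5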